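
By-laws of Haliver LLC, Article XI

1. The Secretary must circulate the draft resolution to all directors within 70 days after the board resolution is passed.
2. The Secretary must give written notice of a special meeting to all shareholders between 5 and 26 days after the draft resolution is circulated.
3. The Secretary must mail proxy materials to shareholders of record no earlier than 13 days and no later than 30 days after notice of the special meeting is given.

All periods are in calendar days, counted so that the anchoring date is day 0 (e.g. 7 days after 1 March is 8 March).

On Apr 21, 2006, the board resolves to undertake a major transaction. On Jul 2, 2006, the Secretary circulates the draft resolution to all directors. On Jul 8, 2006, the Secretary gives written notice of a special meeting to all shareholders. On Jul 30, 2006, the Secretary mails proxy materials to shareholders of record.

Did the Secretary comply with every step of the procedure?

No

Step 1: 70 days after Apr 21, 2006 (when the board resolution is passed) is Jun 30, 2006; Jul 2, 2006 misses that deadline by 2 days.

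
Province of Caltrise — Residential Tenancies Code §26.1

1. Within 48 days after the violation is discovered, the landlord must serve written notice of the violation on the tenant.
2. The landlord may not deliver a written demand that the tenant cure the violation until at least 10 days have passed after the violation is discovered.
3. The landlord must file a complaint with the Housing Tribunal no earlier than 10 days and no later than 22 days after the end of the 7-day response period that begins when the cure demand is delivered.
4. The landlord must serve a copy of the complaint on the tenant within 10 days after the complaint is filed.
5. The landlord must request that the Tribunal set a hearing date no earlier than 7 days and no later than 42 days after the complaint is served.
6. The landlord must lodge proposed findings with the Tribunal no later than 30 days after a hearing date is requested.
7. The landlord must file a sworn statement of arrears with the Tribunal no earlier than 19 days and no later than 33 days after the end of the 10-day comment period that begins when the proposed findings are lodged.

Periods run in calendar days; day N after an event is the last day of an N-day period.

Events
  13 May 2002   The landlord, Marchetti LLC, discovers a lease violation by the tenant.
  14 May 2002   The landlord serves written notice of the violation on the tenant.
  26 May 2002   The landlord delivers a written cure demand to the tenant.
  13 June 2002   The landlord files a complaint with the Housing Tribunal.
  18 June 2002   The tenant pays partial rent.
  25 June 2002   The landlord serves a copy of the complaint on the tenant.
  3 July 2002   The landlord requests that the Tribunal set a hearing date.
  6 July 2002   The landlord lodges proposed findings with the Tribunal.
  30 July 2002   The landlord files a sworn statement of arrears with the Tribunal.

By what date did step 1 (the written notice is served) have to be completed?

Step 1 runs from 13 May 2002, when the violation is discovered. 48 days after 13 May 2002 is 30 June 2002.

30 June 2002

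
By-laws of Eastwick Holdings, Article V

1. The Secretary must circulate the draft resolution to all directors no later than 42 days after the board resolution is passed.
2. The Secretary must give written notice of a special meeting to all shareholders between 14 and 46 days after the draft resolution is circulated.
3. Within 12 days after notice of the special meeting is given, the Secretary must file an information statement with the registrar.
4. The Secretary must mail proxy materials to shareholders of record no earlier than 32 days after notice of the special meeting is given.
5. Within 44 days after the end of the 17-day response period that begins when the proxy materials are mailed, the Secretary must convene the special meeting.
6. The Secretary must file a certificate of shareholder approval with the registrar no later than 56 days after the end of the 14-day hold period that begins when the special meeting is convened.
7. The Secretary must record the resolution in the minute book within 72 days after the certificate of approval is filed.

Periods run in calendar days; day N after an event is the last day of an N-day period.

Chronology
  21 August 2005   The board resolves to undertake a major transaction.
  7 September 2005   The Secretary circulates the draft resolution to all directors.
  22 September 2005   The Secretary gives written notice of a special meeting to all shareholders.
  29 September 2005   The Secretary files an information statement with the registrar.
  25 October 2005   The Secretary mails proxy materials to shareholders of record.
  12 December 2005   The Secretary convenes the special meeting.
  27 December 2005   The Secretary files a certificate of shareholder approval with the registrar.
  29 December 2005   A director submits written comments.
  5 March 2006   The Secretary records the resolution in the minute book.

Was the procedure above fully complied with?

Yes

(1) due by 21 August 2005 + 42 days = 2 October 2005; 7 September 2005 is within that limit.
(2) the permitted window runs from 7 September 2005 + 14 = 21 September 2005 to 7 September 2005 + 46 = 23 October 2005; done 22 September 2005, which is between those dates.
(3) due by 22 September 2005 + 12 days = 4 October 2005; completed 29 September 2005, before the deadline.
(4) permitted from 22 September 2005 + 32 days = 24 October 2005 onward; 25 October 2005 is on or after that date.
(5) due by 11 November 2005 + 44 days = 25 December 2005; 12 December 2005 is within that limit.
(6) due by 26 December 2005 + 56 days = 20 February 2006; 27 December 2005 is within that limit.
(7) due by 27 December 2005 + 72 days = 9 March 2006; completed 5 March 2006, before the deadline.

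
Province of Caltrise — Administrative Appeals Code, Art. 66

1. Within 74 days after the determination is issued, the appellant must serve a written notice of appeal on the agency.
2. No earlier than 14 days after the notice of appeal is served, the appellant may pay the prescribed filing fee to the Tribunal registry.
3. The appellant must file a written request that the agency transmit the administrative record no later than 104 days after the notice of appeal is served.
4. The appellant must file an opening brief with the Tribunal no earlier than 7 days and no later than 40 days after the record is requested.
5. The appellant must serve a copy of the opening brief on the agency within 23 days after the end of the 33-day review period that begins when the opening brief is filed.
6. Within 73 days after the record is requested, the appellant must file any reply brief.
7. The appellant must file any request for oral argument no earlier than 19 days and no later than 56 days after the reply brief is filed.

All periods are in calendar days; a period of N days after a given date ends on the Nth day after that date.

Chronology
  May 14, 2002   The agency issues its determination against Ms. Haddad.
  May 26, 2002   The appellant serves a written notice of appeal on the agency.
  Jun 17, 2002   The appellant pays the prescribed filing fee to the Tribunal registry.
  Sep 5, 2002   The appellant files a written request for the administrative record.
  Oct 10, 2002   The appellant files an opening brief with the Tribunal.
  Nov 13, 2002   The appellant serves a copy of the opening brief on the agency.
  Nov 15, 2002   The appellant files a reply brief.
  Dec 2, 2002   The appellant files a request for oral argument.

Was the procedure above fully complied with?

(1) due by May 14, 2002 + 74 days = Jul 27, 2002; completed May 26, 2002, before the deadline.
(2) permitted from May 26, 2002 + 14 days = Jun 9, 2002 onward; Jun 17, 2002 is on or after that date.
(3) due by May 26, 2002 + 104 days = Sep 7, 2002; Sep 5, 2002 is within that limit.
(4) the permitted window runs from Sep 5, 2002 + 7 = Sep 12, 2002 to Sep 5, 2002 + 40 = Oct 15, 2002; done Oct 10, 2002, which is between those dates.
(5) due by Nov 12, 2002 + 23 days = Dec 5, 2002; completed Nov 13, 2002, before the deadline.
(6) due by Sep 5, 2002 + 73 days = Nov 17, 2002; done Nov 15, 2002 — timely.
(7) the permitted window runs from Nov 15, 2002 + 19 = Dec 4, 2002 to Nov 15, 2002 + 56 = Jan 10, 2003; Dec 2, 2002 is 2 days too early.

No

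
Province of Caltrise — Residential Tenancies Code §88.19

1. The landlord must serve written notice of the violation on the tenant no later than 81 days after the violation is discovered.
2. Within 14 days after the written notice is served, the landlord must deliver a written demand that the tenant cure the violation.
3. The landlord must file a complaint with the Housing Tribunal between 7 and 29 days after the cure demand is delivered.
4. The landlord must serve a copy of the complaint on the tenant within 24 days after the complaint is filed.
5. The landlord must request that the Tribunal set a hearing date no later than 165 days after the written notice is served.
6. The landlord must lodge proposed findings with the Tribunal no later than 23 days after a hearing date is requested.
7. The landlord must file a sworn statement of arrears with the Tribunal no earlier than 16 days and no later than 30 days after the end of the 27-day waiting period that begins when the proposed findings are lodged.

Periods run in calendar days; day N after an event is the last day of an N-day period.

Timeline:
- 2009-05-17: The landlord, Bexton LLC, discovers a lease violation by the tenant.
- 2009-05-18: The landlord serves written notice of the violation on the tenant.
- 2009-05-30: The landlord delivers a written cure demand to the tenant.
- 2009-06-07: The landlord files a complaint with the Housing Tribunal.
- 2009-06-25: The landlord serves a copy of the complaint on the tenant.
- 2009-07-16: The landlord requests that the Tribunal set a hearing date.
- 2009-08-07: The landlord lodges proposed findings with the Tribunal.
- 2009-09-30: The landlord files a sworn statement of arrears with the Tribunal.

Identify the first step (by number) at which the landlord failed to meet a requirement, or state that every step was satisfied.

None — every step was satisfied

Step 1: 81 days after 2009-05-17 (when the violation is discovered) is 2009-08-06; 2009-05-18 is within that limit.
Step 2: 14 days after 2009-05-18 (when the written notice is served) is 2009-06-01; 2009-05-30 is within that limit.
Step 3: the window is 7–29 days after 2009-05-30 (when the cure demand is delivered), so 2009-06-06 through 2009-06-28; done 2009-06-07, which is between those dates.
Step 4: 24 days after 2009-06-07 (when the complaint is filed) is 2009-07-01; completed 2009-06-25, before the deadline.
Step 5: 165 days after 2009-05-18 (when the written notice is served) is 2009-10-30; 2009-07-16 is within that limit.
Step 6: 23 days after 2009-07-16 (when a hearing date is requested) is 2009-08-08; 2009-08-07 is within that limit.
Step 7: the window is 16–30 days after 2009-09-03 (end of the 27-day waiting period, which began when the proposed findings are lodged on 2009-08-07), so 2009-09-19 through 2009-10-03; done 2009-09-30 — within the window.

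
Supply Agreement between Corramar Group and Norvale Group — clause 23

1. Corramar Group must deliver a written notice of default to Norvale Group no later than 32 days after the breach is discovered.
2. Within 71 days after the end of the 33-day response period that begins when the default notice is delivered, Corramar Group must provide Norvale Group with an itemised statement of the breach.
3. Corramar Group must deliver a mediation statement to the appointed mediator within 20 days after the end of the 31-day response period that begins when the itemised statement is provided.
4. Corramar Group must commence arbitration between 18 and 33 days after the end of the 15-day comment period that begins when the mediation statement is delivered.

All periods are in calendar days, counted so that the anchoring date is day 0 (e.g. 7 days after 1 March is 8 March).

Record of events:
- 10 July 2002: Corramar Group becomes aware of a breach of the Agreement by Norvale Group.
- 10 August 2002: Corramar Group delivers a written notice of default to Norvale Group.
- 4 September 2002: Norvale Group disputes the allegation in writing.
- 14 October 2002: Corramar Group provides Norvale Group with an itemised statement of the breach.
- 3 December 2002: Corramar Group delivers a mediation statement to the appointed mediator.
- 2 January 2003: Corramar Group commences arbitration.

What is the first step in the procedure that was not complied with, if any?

Step 1 — counting 32 days from 10 July 2002 (when the breach is discovered) gives a deadline of 11 August 2002; 10 August 2002 is within that limit.
Step 2 — counting 71 days from 12 September 2002 (end of the 33-day response period, which began when the default notice is delivered on 10 August 2002) gives a deadline of 22 November 2002; done 14 October 2002 — timely.
Step 3 — counting 20 days from 14 November 2002 (end of the 31-day response period, which began when the itemised statement is provided on 14 October 2002) gives a deadline of 4 December 2002; done 3 December 2002 — timely.
Step 4 — 18 and 33 days from 18 December 2002 (end of the 15-day comment period, which began when the mediation statement is delivered on 3 December 2002) are 5 January 2003 and 20 January 2003 respectively; done 2 January 2003 — 3 days before the window opened.
Later steps need not be reached.

Step 4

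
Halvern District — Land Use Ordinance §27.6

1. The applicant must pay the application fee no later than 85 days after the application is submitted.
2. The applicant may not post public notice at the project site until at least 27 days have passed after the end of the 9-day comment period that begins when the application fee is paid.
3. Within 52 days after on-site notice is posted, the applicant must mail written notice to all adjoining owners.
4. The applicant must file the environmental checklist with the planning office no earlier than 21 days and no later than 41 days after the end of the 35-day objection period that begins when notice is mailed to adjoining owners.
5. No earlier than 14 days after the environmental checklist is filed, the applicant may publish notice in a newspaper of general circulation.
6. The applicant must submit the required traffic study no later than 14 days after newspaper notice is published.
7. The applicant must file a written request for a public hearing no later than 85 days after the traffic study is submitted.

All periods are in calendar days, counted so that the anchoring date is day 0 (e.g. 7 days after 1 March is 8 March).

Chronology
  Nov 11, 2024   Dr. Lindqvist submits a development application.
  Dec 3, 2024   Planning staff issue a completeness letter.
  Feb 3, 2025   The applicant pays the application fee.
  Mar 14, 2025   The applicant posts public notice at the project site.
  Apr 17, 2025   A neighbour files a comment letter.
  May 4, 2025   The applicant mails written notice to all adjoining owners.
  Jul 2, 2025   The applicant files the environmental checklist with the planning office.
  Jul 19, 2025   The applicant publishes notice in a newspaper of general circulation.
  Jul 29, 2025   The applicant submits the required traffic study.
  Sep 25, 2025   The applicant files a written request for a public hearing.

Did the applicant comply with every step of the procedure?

Yes

(1) due by Nov 11, 2024 + 85 days = Feb 4, 2025; Feb 3, 2025 is within that limit.
(2) permitted from Feb 12, 2025 + 27 days = Mar 11, 2025 onward; done Mar 14, 2025 — permitted.
(3) due by Mar 14, 2025 + 52 days = May 5, 2025; done May 4, 2025 — timely.
(4) the permitted window runs from Jun 8, 2025 + 21 = Jun 29, 2025 to Jun 8, 2025 + 41 = Jul 19, 2025; done Jul 2, 2025 — within the window.
(5) permitted from Jul 2, 2025 + 14 days = Jul 16, 2025 onward; done Jul 19, 2025 — permitted.
(6) due by Jul 19, 2025 + 14 days = Aug 2, 2025; completed Jul 29, 2025, before the deadline.
(7) due by Jul 29, 2025 + 85 days = Oct 22, 2025; done Sep 25, 2025 — timely.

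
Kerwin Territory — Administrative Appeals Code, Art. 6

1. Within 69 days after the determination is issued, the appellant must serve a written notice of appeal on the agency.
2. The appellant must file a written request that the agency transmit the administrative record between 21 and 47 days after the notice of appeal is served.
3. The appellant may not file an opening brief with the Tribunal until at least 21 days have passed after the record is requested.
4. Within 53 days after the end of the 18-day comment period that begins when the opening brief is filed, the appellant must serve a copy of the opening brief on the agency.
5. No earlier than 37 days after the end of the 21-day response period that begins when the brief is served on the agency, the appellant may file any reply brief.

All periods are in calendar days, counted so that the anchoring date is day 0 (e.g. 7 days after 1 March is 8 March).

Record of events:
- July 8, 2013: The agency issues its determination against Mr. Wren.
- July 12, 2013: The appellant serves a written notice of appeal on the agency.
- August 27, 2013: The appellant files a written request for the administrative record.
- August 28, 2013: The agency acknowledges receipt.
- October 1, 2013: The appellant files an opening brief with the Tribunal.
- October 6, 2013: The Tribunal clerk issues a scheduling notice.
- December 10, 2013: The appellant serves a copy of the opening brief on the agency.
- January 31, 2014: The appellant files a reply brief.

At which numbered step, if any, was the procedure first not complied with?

Step 1 — counting 69 days from July 8, 2013 (when the determination is issued) gives a deadline of September 15, 2013; July 12, 2013 is within that limit.
Step 2 — 21 and 47 days from July 12, 2013 (when the notice of appeal is served) are August 2, 2013 and August 28, 2013 respectively; August 27, 2013 falls inside that range.
Step 3 — must wait 21 days from August 27, 2013 (when the record is requested), so not before September 17, 2013; done October 1, 2013 — permitted.
Step 4 — counting 53 days from October 19, 2013 (end of the 18-day comment period, which began when the opening brief is filed on October 1, 2013) gives a deadline of December 11, 2013; done December 10, 2013 — timely.
Step 5 — must wait 37 days from December 31, 2013 (end of the 21-day response period, which began when the brief is served on the agency on December 10, 2013), so not before February 6, 2014; done January 31, 2014 — 6 days too early.
The analysis stops there.

Step 5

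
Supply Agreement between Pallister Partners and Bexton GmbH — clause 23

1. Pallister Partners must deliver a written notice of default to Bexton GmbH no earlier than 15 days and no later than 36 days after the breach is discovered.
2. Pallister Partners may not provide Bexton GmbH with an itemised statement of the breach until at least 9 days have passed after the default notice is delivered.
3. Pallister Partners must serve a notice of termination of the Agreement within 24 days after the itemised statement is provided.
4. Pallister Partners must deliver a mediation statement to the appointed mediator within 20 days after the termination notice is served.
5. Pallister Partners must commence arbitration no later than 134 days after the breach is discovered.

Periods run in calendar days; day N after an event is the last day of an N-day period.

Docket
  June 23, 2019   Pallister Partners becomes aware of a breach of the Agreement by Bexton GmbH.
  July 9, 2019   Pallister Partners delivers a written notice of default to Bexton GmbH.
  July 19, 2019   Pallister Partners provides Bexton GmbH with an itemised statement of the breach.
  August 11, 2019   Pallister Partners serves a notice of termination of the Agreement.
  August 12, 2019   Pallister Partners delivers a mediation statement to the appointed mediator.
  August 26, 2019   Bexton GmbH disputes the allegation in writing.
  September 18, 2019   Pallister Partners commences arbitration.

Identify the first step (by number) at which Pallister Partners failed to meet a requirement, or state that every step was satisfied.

None — every step was satisfied

(1) the permitted window runs from June 23, 2019 + 15 = July 8, 2019 to June 23, 2019 + 36 = July 29, 2019; July 9, 2019 falls inside that range.
(2) permitted from July 9, 2019 + 9 days = July 18, 2019 onward; done July 19, 2019 — permitted.
(3) due by July 19, 2019 + 24 days = August 12, 2019; done August 11, 2019 — timely.
(4) due by August 11, 2019 + 20 days = August 31, 2019; August 12, 2019 is within that limit.
(5) due by June 23, 2019 + 134 days = November 4, 2019; done September 18, 2019 — timely.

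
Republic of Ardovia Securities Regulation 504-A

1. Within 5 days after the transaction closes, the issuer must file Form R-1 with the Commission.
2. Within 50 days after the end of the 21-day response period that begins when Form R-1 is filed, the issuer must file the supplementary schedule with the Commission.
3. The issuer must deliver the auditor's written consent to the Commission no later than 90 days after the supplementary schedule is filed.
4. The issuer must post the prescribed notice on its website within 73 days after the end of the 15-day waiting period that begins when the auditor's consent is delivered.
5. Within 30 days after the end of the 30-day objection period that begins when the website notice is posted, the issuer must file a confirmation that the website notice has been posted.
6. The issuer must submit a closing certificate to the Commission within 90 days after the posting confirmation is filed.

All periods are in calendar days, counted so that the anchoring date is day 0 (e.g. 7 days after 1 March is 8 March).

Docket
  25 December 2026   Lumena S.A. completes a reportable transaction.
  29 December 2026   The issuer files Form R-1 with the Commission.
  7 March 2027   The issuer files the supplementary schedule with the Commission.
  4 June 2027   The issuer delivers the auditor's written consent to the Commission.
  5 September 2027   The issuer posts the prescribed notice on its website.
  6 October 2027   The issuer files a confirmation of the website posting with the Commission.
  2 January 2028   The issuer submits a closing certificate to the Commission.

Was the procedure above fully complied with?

Step 1: 5 days after 25 December 2026 (when the transaction closes) is 30 December 2026; 29 December 2026 is within that limit.
Step 2: 50 days after 19 January 2027 (end of the 21-day response period, which began when Form R-1 is filed on 29 December 2026) is 10 March 2027; 7 March 2027 is within that limit.
Step 3: 90 days after 7 March 2027 (when the supplementary schedule is filed) is 5 June 2027; completed 4 June 2027, before the deadline.
Step 4: 73 days after 19 June 2027 (end of the 15-day waiting period, which began when the auditor's consent is delivered on 4 June 2027) is 31 August 2027; 5 September 2027 misses that deadline by 5 days.

No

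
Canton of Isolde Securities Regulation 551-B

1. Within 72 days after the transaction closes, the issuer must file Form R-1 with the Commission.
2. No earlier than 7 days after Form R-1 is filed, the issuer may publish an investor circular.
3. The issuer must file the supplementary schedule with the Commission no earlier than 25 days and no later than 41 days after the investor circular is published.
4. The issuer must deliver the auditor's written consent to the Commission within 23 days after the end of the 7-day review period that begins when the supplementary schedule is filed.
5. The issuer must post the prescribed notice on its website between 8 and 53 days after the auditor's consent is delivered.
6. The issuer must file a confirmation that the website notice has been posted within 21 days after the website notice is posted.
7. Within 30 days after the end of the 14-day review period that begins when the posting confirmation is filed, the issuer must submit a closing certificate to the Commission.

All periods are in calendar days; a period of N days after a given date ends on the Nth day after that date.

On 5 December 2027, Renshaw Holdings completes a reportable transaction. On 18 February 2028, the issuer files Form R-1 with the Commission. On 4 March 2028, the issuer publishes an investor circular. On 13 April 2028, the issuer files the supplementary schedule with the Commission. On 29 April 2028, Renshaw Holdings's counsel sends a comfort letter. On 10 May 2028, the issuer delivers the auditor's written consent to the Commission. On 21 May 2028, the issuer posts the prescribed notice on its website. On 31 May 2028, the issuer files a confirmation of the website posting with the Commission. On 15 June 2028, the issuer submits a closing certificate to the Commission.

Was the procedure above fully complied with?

(1) due by 5 December 2027 + 72 days = 15 February 2028; done 18 February 2028 — 3 days late.
The procedure was therefore not followed at step 1.

No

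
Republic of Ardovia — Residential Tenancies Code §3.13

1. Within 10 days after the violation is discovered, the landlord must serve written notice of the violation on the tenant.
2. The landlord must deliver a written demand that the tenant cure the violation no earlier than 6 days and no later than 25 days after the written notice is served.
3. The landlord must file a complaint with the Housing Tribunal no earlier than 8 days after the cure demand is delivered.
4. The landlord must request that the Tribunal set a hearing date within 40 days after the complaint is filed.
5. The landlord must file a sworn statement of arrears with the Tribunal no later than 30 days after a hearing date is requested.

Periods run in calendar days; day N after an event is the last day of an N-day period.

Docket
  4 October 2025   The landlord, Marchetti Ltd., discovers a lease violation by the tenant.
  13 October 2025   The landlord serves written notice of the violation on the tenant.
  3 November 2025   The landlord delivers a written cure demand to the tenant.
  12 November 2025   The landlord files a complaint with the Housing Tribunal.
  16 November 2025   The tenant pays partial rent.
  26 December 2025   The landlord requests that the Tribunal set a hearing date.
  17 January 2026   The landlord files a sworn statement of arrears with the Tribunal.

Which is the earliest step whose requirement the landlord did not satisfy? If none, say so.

Step 1 — counting 10 days from 4 October 2025 (when the violation is discovered) gives a deadline of 14 October 2025; completed 13 October 2025, before the deadline.
Step 2 — 6 and 25 days from 13 October 2025 (when the written notice is served) are 19 October 2025 and 7 November 2025 respectively; 3 November 2025 falls inside that range.
Step 3 — must wait 8 days from 3 November 2025 (when the cure demand is delivered), so not before 11 November 2025; 12 November 2025 is on or after that date.
Step 4 — counting 40 days from 12 November 2025 (when the complaint is filed) gives a deadline of 22 December 2025; done 26 December 2025 — 4 days late.
The analysis stops there.

Step 4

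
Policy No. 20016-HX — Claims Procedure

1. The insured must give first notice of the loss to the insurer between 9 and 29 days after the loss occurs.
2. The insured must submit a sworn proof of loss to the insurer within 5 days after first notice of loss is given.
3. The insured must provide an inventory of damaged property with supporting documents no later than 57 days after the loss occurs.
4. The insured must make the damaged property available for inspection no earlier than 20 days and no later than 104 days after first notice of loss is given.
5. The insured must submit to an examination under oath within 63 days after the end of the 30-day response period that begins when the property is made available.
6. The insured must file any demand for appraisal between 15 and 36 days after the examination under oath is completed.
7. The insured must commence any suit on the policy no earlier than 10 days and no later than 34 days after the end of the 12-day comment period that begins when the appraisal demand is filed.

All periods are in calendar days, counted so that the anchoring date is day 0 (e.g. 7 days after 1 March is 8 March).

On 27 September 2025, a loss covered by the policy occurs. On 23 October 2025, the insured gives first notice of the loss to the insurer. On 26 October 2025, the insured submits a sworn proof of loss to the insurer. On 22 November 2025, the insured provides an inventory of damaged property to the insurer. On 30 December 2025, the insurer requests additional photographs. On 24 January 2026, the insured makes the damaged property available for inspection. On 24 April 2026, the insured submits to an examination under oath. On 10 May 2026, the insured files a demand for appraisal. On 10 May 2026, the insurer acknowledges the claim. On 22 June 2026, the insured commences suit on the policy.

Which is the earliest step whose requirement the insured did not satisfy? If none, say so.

None — every step was satisfied

Step 1: the window is 9–29 days after 27 September 2025 (when the loss occurs), so 6 October 2025 through 26 October 2025; done 23 October 2025 — within the window.
Step 2: 5 days after 23 October 2025 (when first notice of loss is given) is 28 October 2025; completed 26 October 2025, before the deadline.
Step 3: 57 days after 27 September 2025 (when the loss occurs) is 23 November 2025; done 22 November 2025 — timely.
Step 4: the window is 20–104 days after 23 October 2025 (when first notice of loss is given), so 12 November 2025 through 4 February 2026; done 24 January 2026, which is between those dates.
Step 5: 63 days after 23 February 2026 (end of the 30-day response period, which began when the property is made available on 24 January 2026) is 27 April 2026; 24 April 2026 is within that limit.
Step 6: the window is 15–36 days after 24 April 2026 (when the examination under oath is completed), so 9 May 2026 through 30 May 2026; done 10 May 2026 — within the window.
Step 7: the window is 10–34 days after 22 May 2026 (end of the 12-day comment period, which began when the appraisal demand is filed on 10 May 2026), so 1 June 2026 through 25 June 2026; 22 June 2026 falls inside that range.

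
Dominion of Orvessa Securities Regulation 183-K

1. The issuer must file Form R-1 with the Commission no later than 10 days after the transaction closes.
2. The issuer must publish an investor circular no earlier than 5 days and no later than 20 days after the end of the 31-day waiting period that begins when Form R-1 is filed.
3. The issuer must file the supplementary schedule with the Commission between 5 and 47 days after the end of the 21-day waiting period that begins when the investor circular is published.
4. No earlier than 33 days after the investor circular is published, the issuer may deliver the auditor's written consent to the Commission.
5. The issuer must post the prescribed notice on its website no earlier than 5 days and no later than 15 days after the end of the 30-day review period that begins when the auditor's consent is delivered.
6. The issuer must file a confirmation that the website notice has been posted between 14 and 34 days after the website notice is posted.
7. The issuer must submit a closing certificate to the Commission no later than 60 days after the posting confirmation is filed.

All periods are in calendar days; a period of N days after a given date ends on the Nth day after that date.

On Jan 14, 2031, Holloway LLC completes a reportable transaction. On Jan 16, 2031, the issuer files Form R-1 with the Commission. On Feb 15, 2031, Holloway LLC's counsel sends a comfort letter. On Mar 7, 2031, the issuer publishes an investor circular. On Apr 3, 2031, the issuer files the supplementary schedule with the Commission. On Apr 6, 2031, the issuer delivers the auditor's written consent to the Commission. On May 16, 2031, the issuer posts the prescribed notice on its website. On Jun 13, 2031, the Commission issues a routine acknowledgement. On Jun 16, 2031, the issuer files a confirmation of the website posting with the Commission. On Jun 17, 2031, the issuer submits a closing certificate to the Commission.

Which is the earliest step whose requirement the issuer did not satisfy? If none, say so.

Step 4

(1) due by Jan 14, 2031 + 10 days = Jan 24, 2031; Jan 16, 2031 is within that limit.
(2) the permitted window runs from Feb 16, 2031 + 5 = Feb 21, 2031 to Feb 16, 2031 + 20 = Mar 8, 2031; Mar 7, 2031 falls inside that range.
(3) the permitted window runs from Mar 28, 2031 + 5 = Apr 2, 2031 to Mar 28, 2031 + 47 = May 14, 2031; done Apr 3, 2031, which is between those dates.
(4) permitted from Mar 7, 2031 + 33 days = Apr 9, 2031 onward; Apr 6, 2031 is 3 days before the earliest permitted date.
The procedure was therefore not followed at step 4.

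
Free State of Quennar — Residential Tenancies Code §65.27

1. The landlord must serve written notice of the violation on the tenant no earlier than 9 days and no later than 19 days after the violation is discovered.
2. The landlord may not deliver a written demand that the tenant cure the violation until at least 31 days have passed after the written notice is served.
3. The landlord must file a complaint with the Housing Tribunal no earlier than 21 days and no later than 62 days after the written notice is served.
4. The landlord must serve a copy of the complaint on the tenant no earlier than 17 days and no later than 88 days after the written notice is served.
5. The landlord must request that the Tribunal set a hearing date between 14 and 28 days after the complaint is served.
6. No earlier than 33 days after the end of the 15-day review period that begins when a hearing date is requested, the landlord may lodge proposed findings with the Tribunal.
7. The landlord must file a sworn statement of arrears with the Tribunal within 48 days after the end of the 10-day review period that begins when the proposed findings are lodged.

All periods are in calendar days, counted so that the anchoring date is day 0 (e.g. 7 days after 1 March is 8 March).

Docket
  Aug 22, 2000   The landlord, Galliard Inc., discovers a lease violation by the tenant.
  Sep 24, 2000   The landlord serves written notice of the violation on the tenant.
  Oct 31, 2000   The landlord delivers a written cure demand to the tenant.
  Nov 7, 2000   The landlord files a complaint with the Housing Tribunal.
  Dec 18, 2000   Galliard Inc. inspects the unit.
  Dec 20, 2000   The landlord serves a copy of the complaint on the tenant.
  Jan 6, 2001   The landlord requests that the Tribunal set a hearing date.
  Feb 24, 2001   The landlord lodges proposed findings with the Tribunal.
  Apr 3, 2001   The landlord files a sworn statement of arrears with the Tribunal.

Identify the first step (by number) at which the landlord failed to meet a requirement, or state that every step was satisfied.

Step 1

(1) the permitted window runs from Aug 22, 2000 + 9 = Aug 31, 2000 to Aug 22, 2000 + 19 = Sep 10, 2000; done Sep 24, 2000 — 14 days after the window closed.
No need to go further; step 1 was not satisfied.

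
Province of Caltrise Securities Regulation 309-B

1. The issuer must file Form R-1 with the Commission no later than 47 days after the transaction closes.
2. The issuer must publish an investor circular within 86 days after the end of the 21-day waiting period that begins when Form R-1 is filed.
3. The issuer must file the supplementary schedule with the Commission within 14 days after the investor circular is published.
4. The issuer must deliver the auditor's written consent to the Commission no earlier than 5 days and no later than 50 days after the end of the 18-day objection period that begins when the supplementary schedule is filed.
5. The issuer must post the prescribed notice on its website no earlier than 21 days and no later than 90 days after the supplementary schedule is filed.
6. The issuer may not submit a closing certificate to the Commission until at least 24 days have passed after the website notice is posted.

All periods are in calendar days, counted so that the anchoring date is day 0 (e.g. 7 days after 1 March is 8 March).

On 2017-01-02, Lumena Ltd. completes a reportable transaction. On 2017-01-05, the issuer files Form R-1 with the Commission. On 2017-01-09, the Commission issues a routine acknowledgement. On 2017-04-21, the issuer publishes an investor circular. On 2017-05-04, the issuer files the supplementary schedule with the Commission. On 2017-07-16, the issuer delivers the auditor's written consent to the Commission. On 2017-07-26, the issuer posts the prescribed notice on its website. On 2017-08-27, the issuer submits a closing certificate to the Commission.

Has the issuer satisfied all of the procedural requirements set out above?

No

Step 1: 47 days after 2017-01-02 (when the transaction closes) is 2017-02-18; completed 2017-01-05, before the deadline.
Step 2: 86 days after 2017-01-26 (end of the 21-day waiting period, which began when Form R-1 is filed on 2017-01-05) is 2017-04-22; 2017-04-21 is within that limit.
Step 3: 14 days after 2017-04-21 (when the investor circular is published) is 2017-05-05; completed 2017-05-04, before the deadline.
Step 4: the window is 5–50 days after 2017-05-22 (end of the 18-day objection period, which began when the supplementary schedule is filed on 2017-05-04), so 2017-05-27 through 2017-07-11; done 2017-07-16 — 5 days after the window closed.
No need to go further; step 4 was not satisfied.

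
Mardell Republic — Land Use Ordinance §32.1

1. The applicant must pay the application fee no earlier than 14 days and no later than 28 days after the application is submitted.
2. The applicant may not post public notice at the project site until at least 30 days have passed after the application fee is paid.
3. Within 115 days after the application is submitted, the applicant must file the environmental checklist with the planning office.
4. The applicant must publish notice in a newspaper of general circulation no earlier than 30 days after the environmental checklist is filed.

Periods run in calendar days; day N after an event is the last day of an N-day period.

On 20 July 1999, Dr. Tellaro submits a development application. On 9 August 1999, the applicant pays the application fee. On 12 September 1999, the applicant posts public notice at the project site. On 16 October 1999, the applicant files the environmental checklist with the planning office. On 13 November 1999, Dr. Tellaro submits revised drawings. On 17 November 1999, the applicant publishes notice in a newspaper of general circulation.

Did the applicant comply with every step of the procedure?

Step 1: the window is 14–28 days after 20 July 1999 (when the application is submitted), so 3 August 1999 through 17 August 1999; 9 August 1999 falls inside that range.
Step 2: the earliest permitted date is 30 days after 9 August 1999 (when the application fee is paid), i.e. 8 September 1999; done 12 September 1999 — permitted.
Step 3: 115 days after 20 July 1999 (when the application is submitted) is 12 November 1999; completed 16 October 1999, before the deadline.
Step 4: the earliest permitted date is 30 days after 16 October 1999 (when the environmental checklist is filed), i.e. 15 November 1999; done 17 November 1999 — permitted.

Yes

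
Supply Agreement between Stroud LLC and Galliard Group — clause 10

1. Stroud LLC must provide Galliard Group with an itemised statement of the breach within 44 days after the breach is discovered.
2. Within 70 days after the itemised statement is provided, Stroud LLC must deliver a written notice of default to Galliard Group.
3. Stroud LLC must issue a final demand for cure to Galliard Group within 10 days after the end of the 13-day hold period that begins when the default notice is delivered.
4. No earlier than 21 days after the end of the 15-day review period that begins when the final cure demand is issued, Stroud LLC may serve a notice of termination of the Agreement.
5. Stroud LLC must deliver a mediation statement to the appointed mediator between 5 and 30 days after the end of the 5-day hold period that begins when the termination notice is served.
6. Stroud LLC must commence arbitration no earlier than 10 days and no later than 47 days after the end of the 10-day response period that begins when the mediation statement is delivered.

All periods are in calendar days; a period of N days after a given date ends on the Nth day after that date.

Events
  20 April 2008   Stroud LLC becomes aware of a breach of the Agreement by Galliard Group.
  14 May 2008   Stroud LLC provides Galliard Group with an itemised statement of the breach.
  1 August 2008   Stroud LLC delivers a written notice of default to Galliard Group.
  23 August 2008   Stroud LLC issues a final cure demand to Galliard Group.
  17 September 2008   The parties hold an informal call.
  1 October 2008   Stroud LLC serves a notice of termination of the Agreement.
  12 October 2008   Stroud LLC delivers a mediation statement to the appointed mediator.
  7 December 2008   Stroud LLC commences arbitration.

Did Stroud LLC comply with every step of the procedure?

Step 1: 44 days after 20 April 2008 (when the breach is discovered) is 3 June 2008; 14 May 2008 is within that limit.
Step 2: 70 days after 14 May 2008 (when the itemised statement is provided) is 23 July 2008; not done until 1 August 2008, 9 days after the deadline.
The procedure was therefore not followed at step 2.

No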